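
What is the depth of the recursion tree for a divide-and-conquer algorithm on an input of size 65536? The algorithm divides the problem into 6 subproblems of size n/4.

For divide and conquer with division factor 4:

Problem sizes at each level:
Level 0: 65536
Level 1: 16384
Level 2: 4096
Level 3: 1024
Level 4: 256
Level 5: 64
Level 6: 16
Level 7: 4
Level 8: 1

The root is level 0 and the size-1 base case is level 8 (the tree spans levels 0 through 8, i.e. 9 levels counting the root), so the depth is the number of divisions: log_4(65536) = 8

The recursion tree depth is log_4(65536) = 8. At each level, the problem size is divided by 4, so it takes 8 divisions to reduce to a base case of size 1. The algorithm makes 6 recursive calls at each level.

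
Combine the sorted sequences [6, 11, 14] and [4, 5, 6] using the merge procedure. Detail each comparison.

Merging process:

Compare 6 vs 4: take 4 from right. Merged: [4]
Compare 6 vs 5: take 5 from right. Merged: [4, 5]
Compare 6 vs 6: take 6 from left. Merged: [4, 5, 6]
Compare 11 vs 6: take 6 from right. Merged: [4, 5, 6, 6]
Append remaining from left: [11, 14]. Merged: [4, 5, 6, 6, 11, 14]

Final merged array: [4, 5, 6, 6, 11, 14]
Total comparisons: 4

The merged array is [4, 5, 6, 6, 11, 14], requiring 4 comparisons. The merge step runs in O(n) time where n is the total number of elements.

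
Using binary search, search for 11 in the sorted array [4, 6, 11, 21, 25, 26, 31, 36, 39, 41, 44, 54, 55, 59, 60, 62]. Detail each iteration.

Binary search for 11 in [4, 6, 11, 21, 25, 26, 31, 36, 39, 41, 44, 54, 55, 59, 60, 62]:

lo=0, hi=15, mid=7, arr[mid]=36 -> 36 > 11, search left half
lo=0, hi=6, mid=3, arr[mid]=21 -> 21 > 11, search left half
lo=0, hi=2, mid=1, arr[mid]=6 -> 6 < 11, search right half
lo=2, hi=2, mid=2, arr[mid]=11 -> Found target at index 2!

Binary search finds 11 at index 2 after 4 comparisons. The search repeatedly halves the search space by comparing with the middle element.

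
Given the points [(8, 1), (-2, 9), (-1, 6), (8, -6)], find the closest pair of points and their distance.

Computing all pairwise distances among 4 points:

d((8, 1), (-2, 9)) = 12.8062
d((8, 1), (-1, 6)) = 10.2956
d((8, 1), (8, -6)) = 7.0
d((-2, 9), (-1, 6)) = 3.1623 <-- minimum
d((-2, 9), (8, -6)) = 18.0278
d((-1, 6), (8, -6)) = 15.0

Closest pair: (-2, 9) and (-1, 6) with distance 3.1623

The closest pair is (-2, 9) and (-1, 6) with Euclidean distance 3.1623. For 4 points, brute-force pairwise comparison is shown above. For large n, the divide-and-conquer algorithm (sort by x, recurse on halves, check the dividing strip) achieves O(n log n).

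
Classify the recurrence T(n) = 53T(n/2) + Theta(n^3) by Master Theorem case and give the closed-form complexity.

Master Theorem for T(n) = 53T(n/2) + O(n^3):

a = 53, b = 2, c = 3
log_b(a) = log_2(53) = 5.7279

Case 1: c = 3 < log_2(53) = 5.7279
T(n) = O(n^(log_2 53))

For T(n) = 53T(n/2) + O(n^3): log_2(53) = 5.7279. This is Case 1 of the Master Theorem (c < log_b(a), work dominated by leaves), giving O(n^(log_2 53)).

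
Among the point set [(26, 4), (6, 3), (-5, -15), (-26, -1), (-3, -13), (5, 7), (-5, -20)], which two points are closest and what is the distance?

Computing all pairwise distances among 7 points:

d((26, 4), (6, 3)) = 20.025
d((26, 4), (-5, -15)) = 36.3593
d((26, 4), (-26, -1)) = 52.2398
d((26, 4), (-3, -13)) = 33.6155
d((26, 4), (5, 7)) = 21.2132
d((26, 4), (-5, -20)) = 39.2046
d((6, 3), (-5, -15)) = 21.095
d((6, 3), (-26, -1)) = 32.249
d((6, 3), (-3, -13)) = 18.3576
d((6, 3), (5, 7)) = 4.1231
d((6, 3), (-5, -20)) = 25.4951
d((-5, -15), (-26, -1)) = 25.2389
d((-5, -15), (-3, -13)) = 2.8284 <-- minimum
d((-5, -15), (5, 7)) = 24.1661
d((-5, -15), (-5, -20)) = 5.0
d((-26, -1), (-3, -13)) = 25.9422
d((-26, -1), (5, 7)) = 32.0156
d((-26, -1), (-5, -20)) = 28.3196
d((-3, -13), (5, 7)) = 21.5407
d((-3, -13), (-5, -20)) = 7.2801
d((5, 7), (-5, -20)) = 28.7924

Closest pair: (-5, -15) and (-3, -13) with distance 2.8284

The closest pair is (-5, -15) and (-3, -13) with Euclidean distance 2.8284. For 7 points, brute-force pairwise comparison is shown above. For large n, the divide-and-conquer algorithm (sort by x, recurse on halves, check the dividing strip) achieves O(n log n).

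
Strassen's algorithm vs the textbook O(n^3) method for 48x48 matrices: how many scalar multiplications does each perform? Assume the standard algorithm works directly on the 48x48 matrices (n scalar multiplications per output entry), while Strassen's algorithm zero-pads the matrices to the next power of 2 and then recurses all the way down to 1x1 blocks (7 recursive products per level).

Matrix multiplication for 48x48 matrices:

Strassen's algorithm requires power-of-2 dimensions. Pad 48x48 to 64x64 (next power of 2).

Standard algorithm: 48^3 = 110592 multiplications
Strassen's algorithm: 7^(log2(64)) = 7^6 = 117649 multiplications
Difference: 110592 - 117649 = -7057 (Strassen uses MORE here due to padding overhead — for small or just-over-power-of-2 n, padding can outweigh the per-level savings)

Standard: 110592 multiplications (48^3). Strassen: 117649 multiplications (7^6, after padding to 64x64). Strassen reduces 8 recursive multiplications to 7 at each level.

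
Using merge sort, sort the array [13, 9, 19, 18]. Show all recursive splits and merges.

Merge sort trace:

Split: [13, 9, 19, 18] -> [13, 9] and [19, 18]
  Split: [13, 9] -> [13] and [9]
  Merge: [13] + [9] -> [9, 13]
  Split: [19, 18] -> [19] and [18]
  Merge: [19] + [18] -> [18, 19]
Merge: [9, 13] + [18, 19] -> [9, 13, 18, 19]

Final sorted array: [9, 13, 18, 19]

The merge sort proceeds by recursively splitting the array and merging sorted halves.
After all merges, the sorted array is [9, 13, 18, 19].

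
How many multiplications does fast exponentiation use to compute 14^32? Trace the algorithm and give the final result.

Computing 14^32 by squaring (build up from 14^1; each line after the first costs one multiplication):

14^1 = 14
14^2 = (14^1)^2 = 14^2 = 196
14^4 = (14^2)^2 = 196^2 = 38416
14^8 = (14^4)^2 = 38416^2 = 1475789056
14^16 = (14^8)^2 = 1475789056^2 = 2177953337809371136
14^32 = (14^16)^2 = 2177953337809371136^2 = 4743480741674980702700443299789930496

Result: 4743480741674980702700443299789930496
Multiplications needed: 5 (5 lines after 14^1)

14^32 = 4743480741674980702700443299789930496. Using exponentiation by squaring, this requires 5 multiplications. The key idea: if the exponent is even, square the half-power; if odd, multiply by the base once.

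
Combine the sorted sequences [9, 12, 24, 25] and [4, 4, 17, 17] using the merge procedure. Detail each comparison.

Merging process:

Compare 9 vs 4: take 4 from right. Merged: [4]
Compare 9 vs 4: take 4 from right. Merged: [4, 4]
Compare 9 vs 17: take 9 from left. Merged: [4, 4, 9]
Compare 12 vs 17: take 12 from left. Merged: [4, 4, 9, 12]
Compare 24 vs 17: take 17 from right. Merged: [4, 4, 9, 12, 17]
Compare 24 vs 17: take 17 from right. Merged: [4, 4, 9, 12, 17, 17]
Append remaining from left: [24, 25]. Merged: [4, 4, 9, 12, 17, 17, 24, 25]

Final merged array: [4, 4, 9, 12, 17, 17, 24, 25]
Total comparisons: 6

The merged array is [4, 4, 9, 12, 17, 17, 24, 25], requiring 6 comparisons. The merge step runs in O(n) time where n is the total number of elements.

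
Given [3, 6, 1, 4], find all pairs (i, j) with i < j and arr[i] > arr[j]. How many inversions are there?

Finding inversions in [3, 6, 1, 4]:

(0, 2): arr[0]=3 > arr[2]=1
(1, 2): arr[1]=6 > arr[2]=1
(1, 3): arr[1]=6 > arr[3]=4

Total inversions: 3

The array has 3 inversion(s): (0,2), (1,2), (1,3). Each pair (i,j) satisfies i < j and arr[i] > arr[j].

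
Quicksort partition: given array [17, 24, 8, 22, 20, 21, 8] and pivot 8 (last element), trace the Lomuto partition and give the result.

Lomuto partition with pivot = 8:

Initial array: [17, 24, 8, 22, 20, 21, 8]

arr[0]=17 > 8: no swap
arr[1]=24 > 8: no swap
arr[2]=8 <= 8: swap with position 0, array becomes [8, 24, 17, 22, 20, 21, 8]
arr[3]=22 > 8: no swap
arr[4]=20 > 8: no swap
arr[5]=21 > 8: no swap

Place pivot at position 1: [8, 8, 17, 22, 20, 21, 24]
Pivot position: 1

After partitioning with pivot 8, the array becomes [8, 8, 17, 22, 20, 21, 24]. The pivot is placed at index 1. All elements to the left of the pivot are <= 8, and all elements to the right are > 8.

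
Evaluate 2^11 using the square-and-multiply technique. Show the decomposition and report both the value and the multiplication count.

Computing 2^11 by squaring (build up from 2^1; each line after the first costs one multiplication):

2^1 = 2
2^2 = (2^1)^2 = 2^2 = 4
2^4 = (2^2)^2 = 4^2 = 16
2^5 = 2 * 2^4 = 2 * 16 = 32
2^10 = (2^5)^2 = 32^2 = 1024
2^11 = 2 * 2^10 = 2 * 1024 = 2048

Result: 2048
Multiplications needed: 5 (5 lines after 2^1)

2^11 = 2048. Using exponentiation by squaring, this requires 5 multiplications. The key idea: if the exponent is even, square the half-power; if odd, multiply by the base once.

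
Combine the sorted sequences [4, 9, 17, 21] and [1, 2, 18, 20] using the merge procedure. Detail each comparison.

Merging process:

Compare 4 vs 1: take 1 from right. Merged: [1]
Compare 4 vs 2: take 2 from right. Merged: [1, 2]
Compare 4 vs 18: take 4 from left. Merged: [1, 2, 4]
Compare 9 vs 18: take 9 from left. Merged: [1, 2, 4, 9]
Compare 17 vs 18: take 17 from left. Merged: [1, 2, 4, 9, 17]
Compare 21 vs 18: take 18 from right. Merged: [1, 2, 4, 9, 17, 18]
Compare 21 vs 20: take 20 from right. Merged: [1, 2, 4, 9, 17, 18, 20]
Append remaining from left: [21]. Merged: [1, 2, 4, 9, 17, 18, 20, 21]

Final merged array: [1, 2, 4, 9, 17, 18, 20, 21]
Total comparisons: 7

The merged array is [1, 2, 4, 9, 17, 18, 20, 21], requiring 7 comparisons. The merge step runs in O(n) time where n is the total number of elements.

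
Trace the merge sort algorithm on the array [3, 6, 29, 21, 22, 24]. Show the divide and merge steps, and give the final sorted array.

Merge sort trace:

Split: [3, 6, 29, 21, 22, 24] -> [3, 6, 29] and [21, 22, 24]
  Split: [3, 6, 29] -> [3] and [6, 29]
    Split: [6, 29] -> [6] and [29]
    Merge: [6] + [29] -> [6, 29]
  Merge: [3] + [6, 29] -> [3, 6, 29]
  Split: [21, 22, 24] -> [21] and [22, 24]
    Split: [22, 24] -> [22] and [24]
    Merge: [22] + [24] -> [22, 24]
  Merge: [21] + [22, 24] -> [21, 22, 24]
Merge: [3, 6, 29] + [21, 22, 24] -> [3, 6, 21, 22, 24, 29]

Final sorted array: [3, 6, 21, 22, 24, 29]

The merge sort proceeds by recursively splitting the array and merging sorted halves.
After all merges, the sorted array is [3, 6, 21, 22, 24, 29].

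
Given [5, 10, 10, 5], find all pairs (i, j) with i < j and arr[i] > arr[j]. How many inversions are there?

Finding inversions in [5, 10, 10, 5]:

(1, 3): arr[1]=10 > arr[3]=5
(2, 3): arr[2]=10 > arr[3]=5

Total inversions: 2

The array has 2 inversion(s): (1,3), (2,3). Each pair (i,j) satisfies i < j and arr[i] > arr[j].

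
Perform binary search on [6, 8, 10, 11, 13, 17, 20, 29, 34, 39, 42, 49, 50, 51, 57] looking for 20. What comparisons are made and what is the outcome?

Binary search for 20 in [6, 8, 10, 11, 13, 17, 20, 29, 34, 39, 42, 49, 50, 51, 57]:

lo=0, hi=14, mid=7, arr[mid]=29 -> 29 > 20, search left half
lo=0, hi=6, mid=3, arr[mid]=11 -> 11 < 20, search right half
lo=4, hi=6, mid=5, arr[mid]=17 -> 17 < 20, search right half
lo=6, hi=6, mid=6, arr[mid]=20 -> Found target at index 6!

Binary search finds 20 at index 6 after 4 comparisons. The search repeatedly halves the search space by comparing with the middle element.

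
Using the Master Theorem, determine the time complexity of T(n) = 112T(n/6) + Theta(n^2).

Master Theorem for T(n) = 112T(n/6) + O(n^2):

a = 112, b = 6, c = 2
log_b(a) = log_6(112) = 2.6334

Case 1: c = 2 < log_6(112) = 2.6334
T(n) = O(n^(log_6 112))

For T(n) = 112T(n/6) + O(n^2): log_6(112) = 2.6334. This is Case 1 of the Master Theorem (c < log_b(a), work dominated by leaves), giving O(n^(log_6 112)).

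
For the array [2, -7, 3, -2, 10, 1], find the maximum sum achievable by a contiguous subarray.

Using Kadane's algorithm on [2, -7, 3, -2, 10, 1]:

Scanning through the array:
Position 1 (value -7): max_ending_here = -5, max_so_far = 2
Position 2 (value 3): max_ending_here = 3, max_so_far = 3
Position 3 (value -2): max_ending_here = 1, max_so_far = 3
Position 4 (value 10): max_ending_here = 11, max_so_far = 11
Position 5 (value 1): max_ending_here = 12, max_so_far = 12

Maximum subarray: [3, -2, 10, 1]
Maximum sum: 12

The maximum subarray is [3, -2, 10, 1] with sum 12. This subarray runs from index 2 to index 5.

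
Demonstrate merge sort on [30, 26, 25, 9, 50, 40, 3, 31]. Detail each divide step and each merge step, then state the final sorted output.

Merge sort trace:

Split: [30, 26, 25, 9, 50, 40, 3, 31] -> [30, 26, 25, 9] and [50, 40, 3, 31]
  Split: [30, 26, 25, 9] -> [30, 26] and [25, 9]
    Split: [30, 26] -> [30] and [26]
    Merge: [30] + [26] -> [26, 30]
    Split: [25, 9] -> [25] and [9]
    Merge: [25] + [9] -> [9, 25]
  Merge: [26, 30] + [9, 25] -> [9, 25, 26, 30]
  Split: [50, 40, 3, 31] -> [50, 40] and [3, 31]
    Split: [50, 40] -> [50] and [40]
    Merge: [50] + [40] -> [40, 50]
    Split: [3, 31] -> [3] and [31]
    Merge: [3] + [31] -> [3, 31]
  Merge: [40, 50] + [3, 31] -> [3, 31, 40, 50]
Merge: [9, 25, 26, 30] + [3, 31, 40, 50] -> [3, 9, 25, 26, 30, 31, 40, 50]

Final sorted array: [3, 9, 25, 26, 30, 31, 40, 50]

The merge sort proceeds by recursively splitting the array and merging sorted halves.
After all merges, the sorted array is [3, 9, 25, 26, 30, 31, 40, 50].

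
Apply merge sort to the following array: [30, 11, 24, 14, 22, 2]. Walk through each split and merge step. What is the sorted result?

Merge sort trace:

Split: [30, 11, 24, 14, 22, 2] -> [30, 11, 24] and [14, 22, 2]
  Split: [30, 11, 24] -> [30] and [11, 24]
    Split: [11, 24] -> [11] and [24]
    Merge: [11] + [24] -> [11, 24]
  Merge: [30] + [11, 24] -> [11, 24, 30]
  Split: [14, 22, 2] -> [14] and [22, 2]
    Split: [22, 2] -> [22] and [2]
    Merge: [22] + [2] -> [2, 22]
  Merge: [14] + [2, 22] -> [2, 14, 22]
Merge: [11, 24, 30] + [2, 14, 22] -> [2, 11, 14, 22, 24, 30]

Final sorted array: [2, 11, 14, 22, 24, 30]

The merge sort proceeds by recursively splitting the array and merging sorted halves.
After all merges, the sorted array is [2, 11, 14, 22, 24, 30].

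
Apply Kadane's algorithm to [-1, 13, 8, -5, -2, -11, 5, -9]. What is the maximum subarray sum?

Using Kadane's algorithm on [-1, 13, 8, -5, -2, -11, 5, -9]:

Scanning through the array:
Position 1 (value 13): max_ending_here = 13, max_so_far = 13
Position 2 (value 8): max_ending_here = 21, max_so_far = 21
Position 3 (value -5): max_ending_here = 16, max_so_far = 21
Position 4 (value -2): max_ending_here = 14, max_so_far = 21
Position 5 (value -11): max_ending_here = 3, max_so_far = 21
Position 6 (value 5): max_ending_here = 8, max_so_far = 21
Position 7 (value -9): max_ending_here = -1, max_so_far = 21

Maximum subarray: [13, 8]
Maximum sum: 21

The maximum subarray is [13, 8] with sum 21. This subarray runs from index 1 to index 2.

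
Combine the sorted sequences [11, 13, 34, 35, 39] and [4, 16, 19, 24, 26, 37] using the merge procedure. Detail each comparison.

Merging process:

Compare 11 vs 4: take 4 from right. Merged: [4]
Compare 11 vs 16: take 11 from left. Merged: [4, 11]
Compare 13 vs 16: take 13 from left. Merged: [4, 11, 13]
Compare 34 vs 16: take 16 from right. Merged: [4, 11, 13, 16]
Compare 34 vs 19: take 19 from right. Merged: [4, 11, 13, 16, 19]
Compare 34 vs 24: take 24 from right. Merged: [4, 11, 13, 16, 19, 24]
Compare 34 vs 26: take 26 from right. Merged: [4, 11, 13, 16, 19, 24, 26]
Compare 34 vs 37: take 34 from left. Merged: [4, 11, 13, 16, 19, 24, 26, 34]
Compare 35 vs 37: take 35 from left. Merged: [4, 11, 13, 16, 19, 24, 26, 34, 35]
Compare 39 vs 37: take 37 from right. Merged: [4, 11, 13, 16, 19, 24, 26, 34, 35, 37]
Append remaining from left: [39]. Merged: [4, 11, 13, 16, 19, 24, 26, 34, 35, 37, 39]

Final merged array: [4, 11, 13, 16, 19, 24, 26, 34, 35, 37, 39]
Total comparisons: 10

The merged array is [4, 11, 13, 16, 19, 24, 26, 34, 35, 37, 39], requiring 10 comparisons. The merge step runs in O(n) time where n is the total number of elements.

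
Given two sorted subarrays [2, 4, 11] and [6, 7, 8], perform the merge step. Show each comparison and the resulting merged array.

Merging process:

Compare 2 vs 6: take 2 from left. Merged: [2]
Compare 4 vs 6: take 4 from left. Merged: [2, 4]
Compare 11 vs 6: take 6 from right. Merged: [2, 4, 6]
Compare 11 vs 7: take 7 from right. Merged: [2, 4, 6, 7]
Compare 11 vs 8: take 8 from right. Merged: [2, 4, 6, 7, 8]
Append remaining from left: [11]. Merged: [2, 4, 6, 7, 8, 11]

Final merged array: [2, 4, 6, 7, 8, 11]
Total comparisons: 5

The merged array is [2, 4, 6, 7, 8, 11], requiring 5 comparisons. The merge step runs in O(n) time where n is the total number of elements.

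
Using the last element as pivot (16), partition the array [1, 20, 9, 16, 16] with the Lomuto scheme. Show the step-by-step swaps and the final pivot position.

Lomuto partition with pivot = 16:

Initial array: [1, 20, 9, 16, 16]

arr[0]=1 <= 16: swap with position 0, array becomes [1, 20, 9, 16, 16]
arr[1]=20 > 16: no swap
arr[2]=9 <= 16: swap with position 1, array becomes [1, 9, 20, 16, 16]
arr[3]=16 <= 16: swap with position 2, array becomes [1, 9, 16, 20, 16]

Place pivot at position 3: [1, 9, 16, 16, 20]
Pivot position: 3

After partitioning with pivot 16, the array becomes [1, 9, 16, 16, 20]. The pivot is placed at index 3. All elements to the left of the pivot are <= 16, and all elements to the right are > 16.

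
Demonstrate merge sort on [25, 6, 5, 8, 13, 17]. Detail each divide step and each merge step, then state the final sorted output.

Merge sort trace:

Split: [25, 6, 5, 8, 13, 17] -> [25, 6, 5] and [8, 13, 17]
  Split: [25, 6, 5] -> [25] and [6, 5]
    Split: [6, 5] -> [6] and [5]
    Merge: [6] + [5] -> [5, 6]
  Merge: [25] + [5, 6] -> [5, 6, 25]
  Split: [8, 13, 17] -> [8] and [13, 17]
    Split: [13, 17] -> [13] and [17]
    Merge: [13] + [17] -> [13, 17]
  Merge: [8] + [13, 17] -> [8, 13, 17]
Merge: [5, 6, 25] + [8, 13, 17] -> [5, 6, 8, 13, 17, 25]

Final sorted array: [5, 6, 8, 13, 17, 25]

The merge sort proceeds by recursively splitting the array and merging sorted halves.
After all merges, the sorted array is [5, 6, 8, 13, 17, 25].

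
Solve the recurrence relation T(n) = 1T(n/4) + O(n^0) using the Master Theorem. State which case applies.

Master Theorem for T(n) = 1T(n/4) + O(n^0):

a = 1, b = 4, c = 0
log_b(a) = log_4(1) = 0.0000

Case 2: c = 0 = log_4(1) = 0.0000
T(n) = O(n^0 log n) = O(log n)

For T(n) = 1T(n/4) + O(n^0): log_4(1) = 0.0000. This is Case 2 of the Master Theorem (c = log_b(a), equal work at all levels), giving O(log n).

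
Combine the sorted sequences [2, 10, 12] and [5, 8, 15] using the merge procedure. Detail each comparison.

Merging process:

Compare 2 vs 5: take 2 from left. Merged: [2]
Compare 10 vs 5: take 5 from right. Merged: [2, 5]
Compare 10 vs 8: take 8 from right. Merged: [2, 5, 8]
Compare 10 vs 15: take 10 from left. Merged: [2, 5, 8, 10]
Compare 12 vs 15: take 12 from left. Merged: [2, 5, 8, 10, 12]
Append remaining from right: [15]. Merged: [2, 5, 8, 10, 12, 15]

Final merged array: [2, 5, 8, 10, 12, 15]
Total comparisons: 5

The merged array is [2, 5, 8, 10, 12, 15], requiring 5 comparisons. The merge step runs in O(n) time where n is the total number of elements.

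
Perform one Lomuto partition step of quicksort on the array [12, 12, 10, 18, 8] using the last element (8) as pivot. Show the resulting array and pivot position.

Lomuto partition with pivot = 8:

Initial array: [12, 12, 10, 18, 8]

arr[0]=12 > 8: no swap
arr[1]=12 > 8: no swap
arr[2]=10 > 8: no swap
arr[3]=18 > 8: no swap

Place pivot at position 0: [8, 12, 10, 18, 12]
Pivot position: 0

After partitioning with pivot 8, the array becomes [8, 12, 10, 18, 12]. The pivot is placed at index 0. All elements to the left of the pivot are <= 8, and all elements to the right are > 8.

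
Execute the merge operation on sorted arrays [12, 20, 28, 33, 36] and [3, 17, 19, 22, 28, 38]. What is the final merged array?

Merging process:

Compare 12 vs 3: take 3 from right. Merged: [3]
Compare 12 vs 17: take 12 from left. Merged: [3, 12]
Compare 20 vs 17: take 17 from right. Merged: [3, 12, 17]
Compare 20 vs 19: take 19 from right. Merged: [3, 12, 17, 19]
Compare 20 vs 22: take 20 from left. Merged: [3, 12, 17, 19, 20]
Compare 28 vs 22: take 22 from right. Merged: [3, 12, 17, 19, 20, 22]
Compare 28 vs 28: take 28 from left. Merged: [3, 12, 17, 19, 20, 22, 28]
Compare 33 vs 28: take 28 from right. Merged: [3, 12, 17, 19, 20, 22, 28, 28]
Compare 33 vs 38: take 33 from left. Merged: [3, 12, 17, 19, 20, 22, 28, 28, 33]
Compare 36 vs 38: take 36 from left. Merged: [3, 12, 17, 19, 20, 22, 28, 28, 33, 36]
Append remaining from right: [38]. Merged: [3, 12, 17, 19, 20, 22, 28, 28, 33, 36, 38]

Final merged array: [3, 12, 17, 19, 20, 22, 28, 28, 33, 36, 38]
Total comparisons: 10

The merged array is [3, 12, 17, 19, 20, 22, 28, 28, 33, 36, 38], requiring 10 comparisons. The merge step runs in O(n) time where n is the total number of elements.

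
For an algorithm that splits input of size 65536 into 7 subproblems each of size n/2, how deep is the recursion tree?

For divide and conquer with division factor 2:

Problem sizes at each level:
Level 0: 65536
Level 1: 32768
Level 2: 16384
Level 3: 8192
Level 4: 4096
Level 5: 2048
Level 6: 1024
Level 7: 512
Level 8: 256
Level 9: 128
Level 10: 64
Level 11: 32
Level 12: 16
Level 13: 8
Level 14: 4
Level 15: 2
Level 16: 1

The root is level 0 and the size-1 base case is level 16 (the tree spans levels 0 through 16, i.e. 17 levels counting the root), so the depth is the number of divisions: log_2(65536) = 16

The recursion tree depth is log_2(65536) = 16. At each level, the problem size is divided by 2, so it takes 16 divisions to reduce to a base case of size 1. The algorithm makes 7 recursive calls at each level.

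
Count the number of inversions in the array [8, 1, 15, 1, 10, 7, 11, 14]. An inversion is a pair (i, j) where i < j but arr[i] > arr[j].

Finding inversions in [8, 1, 15, 1, 10, 7, 11, 14]:

(0, 1): arr[0]=8 > arr[1]=1
(0, 3): arr[0]=8 > arr[3]=1
(0, 5): arr[0]=8 > arr[5]=7
(2, 3): arr[2]=15 > arr[3]=1
(2, 4): arr[2]=15 > arr[4]=10
(2, 5): arr[2]=15 > arr[5]=7
(2, 6): arr[2]=15 > arr[6]=11
(2, 7): arr[2]=15 > arr[7]=14
(4, 5): arr[4]=10 > arr[5]=7

Total inversions: 9

The array has 9 inversion(s): (0,1), (0,3), (0,5), (2,3), (2,4), (2,5), (2,6), (2,7), (4,5). Each pair (i,j) satisfies i < j and arr[i] > arr[j].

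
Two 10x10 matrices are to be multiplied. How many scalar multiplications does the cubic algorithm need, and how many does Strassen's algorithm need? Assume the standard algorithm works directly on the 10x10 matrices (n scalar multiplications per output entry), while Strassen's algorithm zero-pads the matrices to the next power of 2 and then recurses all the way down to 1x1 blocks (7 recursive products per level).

Matrix multiplication for 10x10 matrices:

Strassen's algorithm requires power-of-2 dimensions. Pad 10x10 to 16x16 (next power of 2).

Standard algorithm: 10^3 = 1000 multiplications
Strassen's algorithm: 7^(log2(16)) = 7^4 = 2401 multiplications
Difference: 1000 - 2401 = -1401 (Strassen uses MORE here due to padding overhead — for small or just-over-power-of-2 n, padding can outweigh the per-level savings)

Standard: 1000 multiplications (10^3). Strassen: 2401 multiplications (7^4, after padding to 16x16). Strassen reduces 8 recursive multiplications to 7 at each level.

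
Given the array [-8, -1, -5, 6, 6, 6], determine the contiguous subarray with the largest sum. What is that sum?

Using Kadane's algorithm on [-8, -1, -5, 6, 6, 6]:

Scanning through the array:
Position 1 (value -1): max_ending_here = -1, max_so_far = -1
Position 2 (value -5): max_ending_here = -5, max_so_far = -1
Position 3 (value 6): max_ending_here = 6, max_so_far = 6
Position 4 (value 6): max_ending_here = 12, max_so_far = 12
Position 5 (value 6): max_ending_here = 18, max_so_far = 18

Maximum subarray: [6, 6, 6]
Maximum sum: 18

The maximum subarray is [6, 6, 6] with sum 18. This subarray runs from index 3 to index 5.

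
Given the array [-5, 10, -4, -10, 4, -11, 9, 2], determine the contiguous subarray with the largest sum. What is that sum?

Using Kadane's algorithm on [-5, 10, -4, -10, 4, -11, 9, 2]:

Scanning through the array:
Position 1 (value 10): max_ending_here = 10, max_so_far = 10
Position 2 (value -4): max_ending_here = 6, max_so_far = 10
Position 3 (value -10): max_ending_here = -4, max_so_far = 10
Position 4 (value 4): max_ending_here = 4, max_so_far = 10
Position 5 (value -11): max_ending_here = -7, max_so_far = 10
Position 6 (value 9): max_ending_here = 9, max_so_far = 10
Position 7 (value 2): max_ending_here = 11, max_so_far = 11

Maximum subarray: [9, 2]
Maximum sum: 11

The maximum subarray is [9, 2] with sum 11. This subarray runs from index 6 to index 7.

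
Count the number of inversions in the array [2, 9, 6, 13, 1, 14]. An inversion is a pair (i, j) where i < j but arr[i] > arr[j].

Finding inversions in [2, 9, 6, 13, 1, 14]:

(0, 4): arr[0]=2 > arr[4]=1
(1, 2): arr[1]=9 > arr[2]=6
(1, 4): arr[1]=9 > arr[4]=1
(2, 4): arr[2]=6 > arr[4]=1
(3, 4): arr[3]=13 > arr[4]=1

Total inversions: 5

The array has 5 inversion(s): (0,4), (1,2), (1,4), (2,4), (3,4). Each pair (i,j) satisfies i < j and arr[i] > arr[j].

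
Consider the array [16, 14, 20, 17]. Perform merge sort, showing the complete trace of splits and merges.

Merge sort trace:

Split: [16, 14, 20, 17] -> [16, 14] and [20, 17]
  Split: [16, 14] -> [16] and [14]
  Merge: [16] + [14] -> [14, 16]
  Split: [20, 17] -> [20] and [17]
  Merge: [20] + [17] -> [17, 20]
Merge: [14, 16] + [17, 20] -> [14, 16, 17, 20]

Final sorted array: [14, 16, 17, 20]

The merge sort proceeds by recursively splitting the array and merging sorted halves.
After all merges, the sorted array is [14, 16, 17, 20].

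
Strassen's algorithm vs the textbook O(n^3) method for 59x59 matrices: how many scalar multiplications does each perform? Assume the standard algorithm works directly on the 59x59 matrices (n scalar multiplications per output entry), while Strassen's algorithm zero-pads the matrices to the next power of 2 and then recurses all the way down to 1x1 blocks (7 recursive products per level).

Matrix multiplication for 59x59 matrices:

Strassen's algorithm requires power-of-2 dimensions. Pad 59x59 to 64x64 (next power of 2).

Standard algorithm: 59^3 = 205379 multiplications
Strassen's algorithm: 7^(log2(64)) = 7^6 = 117649 multiplications
Savings: 205379 - 117649 = 87730 multiplications

Standard: 205379 multiplications (59^3). Strassen: 117649 multiplications (7^6, after padding to 64x64). Strassen reduces 8 recursive multiplications to 7 at each level.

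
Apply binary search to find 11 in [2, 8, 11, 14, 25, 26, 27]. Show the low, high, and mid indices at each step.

Binary search for 11 in [2, 8, 11, 14, 25, 26, 27]:

lo=0, hi=6, mid=3, arr[mid]=14 -> 14 > 11, search left half
lo=0, hi=2, mid=1, arr[mid]=8 -> 8 < 11, search right half
lo=2, hi=2, mid=2, arr[mid]=11 -> Found target at index 2!

Binary search finds 11 at index 2 after 3 comparisons. The search repeatedly halves the search space by comparing with the middle element.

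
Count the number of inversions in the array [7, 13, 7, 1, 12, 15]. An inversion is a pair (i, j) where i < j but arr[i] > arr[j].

Finding inversions in [7, 13, 7, 1, 12, 15]:

(0, 3): arr[0]=7 > arr[3]=1
(1, 2): arr[1]=13 > arr[2]=7
(1, 3): arr[1]=13 > arr[3]=1
(1, 4): arr[1]=13 > arr[4]=12
(2, 3): arr[2]=7 > arr[3]=1

Total inversions: 5

The array has 5 inversion(s): (0,3), (1,2), (1,3), (1,4), (2,3). Each pair (i,j) satisfies i < j and arr[i] > arr[j].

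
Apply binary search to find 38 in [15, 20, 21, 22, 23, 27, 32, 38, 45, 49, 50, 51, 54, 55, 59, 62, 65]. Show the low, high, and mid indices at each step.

Binary search for 38 in [15, 20, 21, 22, 23, 27, 32, 38, 45, 49, 50, 51, 54, 55, 59, 62, 65]:

lo=0, hi=16, mid=8, arr[mid]=45 -> 45 > 38, search left half
lo=0, hi=7, mid=3, arr[mid]=22 -> 22 < 38, search right half
lo=4, hi=7, mid=5, arr[mid]=27 -> 27 < 38, search right half
lo=6, hi=7, mid=6, arr[mid]=32 -> 32 < 38, search right half
lo=7, hi=7, mid=7, arr[mid]=38 -> Found target at index 7!

Binary search finds 38 at index 7 after 5 comparisons. The search repeatedly halves the search space by comparing with the middle element.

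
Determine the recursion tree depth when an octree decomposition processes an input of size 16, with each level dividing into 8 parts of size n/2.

For divide and conquer with division factor 2:

Problem sizes at each level:
Level 0: 16
Level 1: 8
Level 2: 4
Level 3: 2
Level 4: 1

The root is level 0 and the size-1 base case is level 4 (the tree spans levels 0 through 4, i.e. 5 levels counting the root), so the depth is the number of divisions: log_2(16) = 4

The recursion tree depth is log_2(16) = 4. At each level, the problem size is divided by 2, so it takes 4 divisions to reduce to a base case of size 1. The algorithm makes 8 recursive calls at each level.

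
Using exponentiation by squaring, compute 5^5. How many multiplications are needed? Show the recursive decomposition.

Computing 5^5 by squaring (build up from 5^1; each line after the first costs one multiplication):

5^1 = 5
5^2 = (5^1)^2 = 5^2 = 25
5^4 = (5^2)^2 = 25^2 = 625
5^5 = 5 * 5^4 = 5 * 625 = 3125

Result: 3125
Multiplications needed: 3 (3 lines after 5^1)

5^5 = 3125. Using exponentiation by squaring, this requires 3 multiplications. The key idea: if the exponent is even, square the half-power; if odd, multiply by the base once.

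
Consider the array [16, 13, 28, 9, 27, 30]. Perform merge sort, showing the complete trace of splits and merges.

Merge sort trace:

Split: [16, 13, 28, 9, 27, 30] -> [16, 13, 28] and [9, 27, 30]
  Split: [16, 13, 28] -> [16] and [13, 28]
    Split: [13, 28] -> [13] and [28]
    Merge: [13] + [28] -> [13, 28]
  Merge: [16] + [13, 28] -> [13, 16, 28]
  Split: [9, 27, 30] -> [9] and [27, 30]
    Split: [27, 30] -> [27] and [30]
    Merge: [27] + [30] -> [27, 30]
  Merge: [9] + [27, 30] -> [9, 27, 30]
Merge: [13, 16, 28] + [9, 27, 30] -> [9, 13, 16, 27, 28, 30]

Final sorted array: [9, 13, 16, 27, 28, 30]

The merge sort proceeds by recursively splitting the array and merging sorted halves.
After all merges, the sorted array is [9, 13, 16, 27, 28, 30].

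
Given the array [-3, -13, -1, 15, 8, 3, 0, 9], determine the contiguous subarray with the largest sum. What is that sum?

Using Kadane's algorithm on [-3, -13, -1, 15, 8, 3, 0, 9]:

Scanning through the array:
Position 1 (value -13): max_ending_here = -13, max_so_far = -3
Position 2 (value -1): max_ending_here = -1, max_so_far = -1
Position 3 (value 15): max_ending_here = 15, max_so_far = 15
Position 4 (value 8): max_ending_here = 23, max_so_far = 23
Position 5 (value 3): max_ending_here = 26, max_so_far = 26
Position 6 (value 0): max_ending_here = 26, max_so_far = 26
Position 7 (value 9): max_ending_here = 35, max_so_far = 35

Maximum subarray: [15, 8, 3, 0, 9]
Maximum sum: 35

The maximum subarray is [15, 8, 3, 0, 9] with sum 35. This subarray runs from index 3 to index 7.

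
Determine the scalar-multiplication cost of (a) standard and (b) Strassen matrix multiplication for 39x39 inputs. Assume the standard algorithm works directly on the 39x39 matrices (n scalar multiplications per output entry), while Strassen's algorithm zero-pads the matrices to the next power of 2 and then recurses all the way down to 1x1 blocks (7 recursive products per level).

Matrix multiplication for 39x39 matrices:

Strassen's algorithm requires power-of-2 dimensions. Pad 39x39 to 64x64 (next power of 2).

Standard algorithm: 39^3 = 59319 multiplications
Strassen's algorithm: 7^(log2(64)) = 7^6 = 117649 multiplications
Difference: 59319 - 117649 = -58330 (Strassen uses MORE here due to padding overhead — for small or just-over-power-of-2 n, padding can outweigh the per-level savings)

Standard: 59319 multiplications (39^3). Strassen: 117649 multiplications (7^6, after padding to 64x64). Strassen reduces 8 recursive multiplications to 7 at each level.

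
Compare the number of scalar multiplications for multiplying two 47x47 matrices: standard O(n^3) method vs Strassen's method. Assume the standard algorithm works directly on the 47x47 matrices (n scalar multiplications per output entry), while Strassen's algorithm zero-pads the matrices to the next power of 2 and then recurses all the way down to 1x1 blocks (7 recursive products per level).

Matrix multiplication for 47x47 matrices:

Strassen's algorithm requires power-of-2 dimensions. Pad 47x47 to 64x64 (next power of 2).

Standard algorithm: 47^3 = 103823 multiplications
Strassen's algorithm: 7^(log2(64)) = 7^6 = 117649 multiplications
Difference: 103823 - 117649 = -13826 (Strassen uses MORE here due to padding overhead — for small or just-over-power-of-2 n, padding can outweigh the per-level savings)

Standard: 103823 multiplications (47^3). Strassen: 117649 multiplications (7^6, after padding to 64x64). Strassen reduces 8 recursive multiplications to 7 at each level.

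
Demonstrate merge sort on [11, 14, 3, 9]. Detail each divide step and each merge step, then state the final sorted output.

Merge sort trace:

Split: [11, 14, 3, 9] -> [11, 14] and [3, 9]
  Split: [11, 14] -> [11] and [14]
  Merge: [11] + [14] -> [11, 14]
  Split: [3, 9] -> [3] and [9]
  Merge: [3] + [9] -> [3, 9]
Merge: [11, 14] + [3, 9] -> [3, 9, 11, 14]

Final sorted array: [3, 9, 11, 14]

The merge sort proceeds by recursively splitting the array and merging sorted halves.
After all merges, the sorted array is [3, 9, 11, 14].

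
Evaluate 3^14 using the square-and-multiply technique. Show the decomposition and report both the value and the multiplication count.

Computing 3^14 by squaring (build up from 3^1; each line after the first costs one multiplication):

3^1 = 3
3^2 = (3^1)^2 = 3^2 = 9
3^3 = 3 * 3^2 = 3 * 9 = 27
3^6 = (3^3)^2 = 27^2 = 729
3^7 = 3 * 3^6 = 3 * 729 = 2187
3^14 = (3^7)^2 = 2187^2 = 4782969

Result: 4782969
Multiplications needed: 5 (5 lines after 3^1)

3^14 = 4782969. Using exponentiation by squaring, this requires 5 multiplications. The key idea: if the exponent is even, square the half-power; if odd, multiply by the base once.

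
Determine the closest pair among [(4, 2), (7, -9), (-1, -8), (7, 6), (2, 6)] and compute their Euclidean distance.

Computing all pairwise distances among 5 points:

d((4, 2), (7, -9)) = 11.4018
d((4, 2), (-1, -8)) = 11.1803
d((4, 2), (7, 6)) = 5.0
d((4, 2), (2, 6)) = 4.4721 <-- minimum
d((7, -9), (-1, -8)) = 8.0623
d((7, -9), (7, 6)) = 15.0
d((7, -9), (2, 6)) = 15.8114
d((-1, -8), (7, 6)) = 16.1245
d((-1, -8), (2, 6)) = 14.3178
d((7, 6), (2, 6)) = 5.0

Closest pair: (4, 2) and (2, 6) with distance 4.4721

The closest pair is (4, 2) and (2, 6) with Euclidean distance 4.4721. For 5 points, brute-force pairwise comparison is shown above. For large n, the divide-and-conquer algorithm (sort by x, recurse on halves, check the dividing strip) achieves O(n log n).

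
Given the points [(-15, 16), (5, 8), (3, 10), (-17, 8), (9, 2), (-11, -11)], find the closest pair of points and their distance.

Computing all pairwise distances among 6 points:

d((-15, 16), (5, 8)) = 21.5407
d((-15, 16), (3, 10)) = 18.9737
d((-15, 16), (-17, 8)) = 8.2462
d((-15, 16), (9, 2)) = 27.7849
d((-15, 16), (-11, -11)) = 27.2947
d((5, 8), (3, 10)) = 2.8284 <-- minimum
d((5, 8), (-17, 8)) = 22.0
d((5, 8), (9, 2)) = 7.2111
d((5, 8), (-11, -11)) = 24.8395
d((3, 10), (-17, 8)) = 20.0998
d((3, 10), (9, 2)) = 10.0
d((3, 10), (-11, -11)) = 25.2389
d((-17, 8), (9, 2)) = 26.6833
d((-17, 8), (-11, -11)) = 19.9249
d((9, 2), (-11, -11)) = 23.8537

Closest pair: (5, 8) and (3, 10) with distance 2.8284

The closest pair is (5, 8) and (3, 10) with Euclidean distance 2.8284. For 6 points, brute-force pairwise comparison is shown above. For large n, the divide-and-conquer algorithm (sort by x, recurse on halves, check the dividing strip) achieves O(n log n).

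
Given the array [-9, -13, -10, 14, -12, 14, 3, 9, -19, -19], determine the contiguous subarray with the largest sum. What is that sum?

Using Kadane's algorithm on [-9, -13, -10, 14, -12, 14, 3, 9, -19, -19]:

Scanning through the array:
Position 1 (value -13): max_ending_here = -13, max_so_far = -9
Position 2 (value -10): max_ending_here = -10, max_so_far = -9
Position 3 (value 14): max_ending_here = 14, max_so_far = 14
Position 4 (value -12): max_ending_here = 2, max_so_far = 14
Position 5 (value 14): max_ending_here = 16, max_so_far = 16
Position 6 (value 3): max_ending_here = 19, max_so_far = 19
Position 7 (value 9): max_ending_here = 28, max_so_far = 28
Position 8 (value -19): max_ending_here = 9, max_so_far = 28
Position 9 (value -19): max_ending_here = -10, max_so_far = 28

Maximum subarray: [14, -12, 14, 3, 9]
Maximum sum: 28

The maximum subarray is [14, -12, 14, 3, 9] with sum 28. This subarray runs from index 3 to index 7.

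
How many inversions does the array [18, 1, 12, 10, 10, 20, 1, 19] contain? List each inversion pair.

Finding inversions in [18, 1, 12, 10, 10, 20, 1, 19]:

(0, 1): arr[0]=18 > arr[1]=1
(0, 2): arr[0]=18 > arr[2]=12
(0, 3): arr[0]=18 > arr[3]=10
(0, 4): arr[0]=18 > arr[4]=10
(0, 6): arr[0]=18 > arr[6]=1
(2, 3): arr[2]=12 > arr[3]=10
(2, 4): arr[2]=12 > arr[4]=10
(2, 6): arr[2]=12 > arr[6]=1
(3, 6): arr[3]=10 > arr[6]=1
(4, 6): arr[4]=10 > arr[6]=1
(5, 6): arr[5]=20 > arr[6]=1
(5, 7): arr[5]=20 > arr[7]=19

Total inversions: 12

The array has 12 inversion(s): (0,1), (0,2), (0,3), (0,4), (0,6), (2,3), (2,4), (2,6), (3,6), (4,6), (5,6), (5,7). Each pair (i,j) satisfies i < j and arr[i] > arr[j].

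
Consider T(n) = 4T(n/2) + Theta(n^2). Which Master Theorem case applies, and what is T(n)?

Master Theorem for T(n) = 4T(n/2) + O(n^2):

a = 4, b = 2, c = 2
log_b(a) = log_2(4) = 2.0000

Case 2: c = 2 = log_2(4) = 2.0000
T(n) = O(n^2 log n) = O(n^2 log n)

For T(n) = 4T(n/2) + O(n^2): log_2(4) = 2.0000. This is Case 2 of the Master Theorem (c = log_b(a), equal work at all levels), giving O(n^2 log n).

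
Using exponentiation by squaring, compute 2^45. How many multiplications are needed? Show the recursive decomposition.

Computing 2^45 by squaring (build up from 2^1; each line after the first costs one multiplication):

2^1 = 2
2^2 = (2^1)^2 = 2^2 = 4
2^4 = (2^2)^2 = 4^2 = 16
2^5 = 2 * 2^4 = 2 * 16 = 32
2^10 = (2^5)^2 = 32^2 = 1024
2^11 = 2 * 2^10 = 2 * 1024 = 2048
2^22 = (2^11)^2 = 2048^2 = 4194304
2^44 = (2^22)^2 = 4194304^2 = 17592186044416
2^45 = 2 * 2^44 = 2 * 17592186044416 = 35184372088832

Result: 35184372088832
Multiplications needed: 8 (8 lines after 2^1)

2^45 = 35184372088832. Using exponentiation by squaring, this requires 8 multiplications. The key idea: if the exponent is even, square the half-power; if odd, multiply by the base once.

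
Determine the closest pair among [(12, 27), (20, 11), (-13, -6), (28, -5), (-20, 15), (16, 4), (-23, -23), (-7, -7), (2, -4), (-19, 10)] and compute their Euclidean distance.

Computing all pairwise distances among 10 points:

d((12, 27), (20, 11)) = 17.8885
d((12, 27), (-13, -6)) = 41.4005
d((12, 27), (28, -5)) = 35.7771
d((12, 27), (-20, 15)) = 34.176
d((12, 27), (16, 4)) = 23.3452
d((12, 27), (-23, -23)) = 61.0328
d((12, 27), (-7, -7)) = 38.9487
d((12, 27), (2, -4)) = 32.573
d((12, 27), (-19, 10)) = 35.3553
d((20, 11), (-13, -6)) = 37.1214
d((20, 11), (28, -5)) = 17.8885
d((20, 11), (-20, 15)) = 40.1995
d((20, 11), (16, 4)) = 8.0623
d((20, 11), (-23, -23)) = 54.8179
d((20, 11), (-7, -7)) = 32.45
d((20, 11), (2, -4)) = 23.4307
d((20, 11), (-19, 10)) = 39.0128
d((-13, -6), (28, -5)) = 41.0122
d((-13, -6), (-20, 15)) = 22.1359
d((-13, -6), (16, 4)) = 30.6757
d((-13, -6), (-23, -23)) = 19.7231
d((-13, -6), (-7, -7)) = 6.0828
d((-13, -6), (2, -4)) = 15.1327
d((-13, -6), (-19, 10)) = 17.088
d((28, -5), (-20, 15)) = 52.0
d((28, -5), (16, 4)) = 15.0
d((28, -5), (-23, -23)) = 54.0833
d((28, -5), (-7, -7)) = 35.0571
d((28, -5), (2, -4)) = 26.0192
d((28, -5), (-19, 10)) = 49.3356
d((-20, 15), (16, 4)) = 37.6431
d((-20, 15), (-23, -23)) = 38.1182
d((-20, 15), (-7, -7)) = 25.5539
d((-20, 15), (2, -4)) = 29.0689
d((-20, 15), (-19, 10)) = 5.099 <-- minimum
d((16, 4), (-23, -23)) = 47.4342
d((16, 4), (-7, -7)) = 25.4951
d((16, 4), (2, -4)) = 16.1245
d((16, 4), (-19, 10)) = 35.5106
d((-23, -23), (-7, -7)) = 22.6274
d((-23, -23), (2, -4)) = 31.4006
d((-23, -23), (-19, 10)) = 33.2415
d((-7, -7), (2, -4)) = 9.4868
d((-7, -7), (-19, 10)) = 20.8087
d((2, -4), (-19, 10)) = 25.2389

Closest pair: (-20, 15) and (-19, 10) with distance 5.099

The closest pair is (-20, 15) and (-19, 10) with Euclidean distance 5.099. For 10 points, brute-force pairwise comparison is shown above. For large n, the divide-and-conquer algorithm (sort by x, recurse on halves, check the dividing strip) achieves O(n log n).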